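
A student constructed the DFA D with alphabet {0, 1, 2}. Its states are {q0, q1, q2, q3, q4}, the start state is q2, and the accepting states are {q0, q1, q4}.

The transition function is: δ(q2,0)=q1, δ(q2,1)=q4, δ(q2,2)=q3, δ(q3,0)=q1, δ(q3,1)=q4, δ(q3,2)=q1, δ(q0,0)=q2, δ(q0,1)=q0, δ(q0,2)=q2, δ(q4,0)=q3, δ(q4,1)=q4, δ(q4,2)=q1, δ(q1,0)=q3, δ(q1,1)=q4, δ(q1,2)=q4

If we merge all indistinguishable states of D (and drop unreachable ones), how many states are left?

States {q0} cannot be reached from the start state, so discard them.
Initial partition by acceptance: {q1,q4} | {q2,q3}.
Split {q2,q3} by δ(·,2) → {q2} and {q3}.
No further refinement is possible. Final partition (3 blocks): {q1,q4} | {q2} | {q3}.

3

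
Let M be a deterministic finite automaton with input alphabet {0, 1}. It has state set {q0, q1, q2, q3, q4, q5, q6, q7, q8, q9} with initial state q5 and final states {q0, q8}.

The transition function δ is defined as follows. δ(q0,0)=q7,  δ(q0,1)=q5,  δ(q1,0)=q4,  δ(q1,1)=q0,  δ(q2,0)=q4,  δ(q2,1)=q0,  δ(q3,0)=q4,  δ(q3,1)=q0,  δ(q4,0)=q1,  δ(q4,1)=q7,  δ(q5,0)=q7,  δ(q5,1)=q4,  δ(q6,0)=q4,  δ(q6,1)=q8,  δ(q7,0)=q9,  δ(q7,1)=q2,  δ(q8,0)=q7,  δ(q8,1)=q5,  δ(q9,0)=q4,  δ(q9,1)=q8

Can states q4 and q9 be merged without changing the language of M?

Reachable states from the start: {q0,q1,q2,q4,q5,q7,q8,q9}. Unreachable: {q3,q6} — drop them.
Start with accepting vs non-accepting: {q0,q8} | {q1,q2,q4,q5,q7,q9}.
On input 1, block {q1,q2,q4,q5,q7,q9} splits into {q1,q2,q9} and {q4,q5,q7}.
Refine {q4,q5,q7} on symbol 0: members go to different blocks, giving {q4,q7} and {q5}.
On input 1, block {q4,q7} splits into {q4} and {q7}.
Stable partition: {q0,q8} | {q1,q2,q9} | {q4} | {q5} | {q7} — 5 equivalence classes.
q4 and q9 end up in different blocks, so they are distinguishable. For instance, the string '1' is accepted from only q9.

No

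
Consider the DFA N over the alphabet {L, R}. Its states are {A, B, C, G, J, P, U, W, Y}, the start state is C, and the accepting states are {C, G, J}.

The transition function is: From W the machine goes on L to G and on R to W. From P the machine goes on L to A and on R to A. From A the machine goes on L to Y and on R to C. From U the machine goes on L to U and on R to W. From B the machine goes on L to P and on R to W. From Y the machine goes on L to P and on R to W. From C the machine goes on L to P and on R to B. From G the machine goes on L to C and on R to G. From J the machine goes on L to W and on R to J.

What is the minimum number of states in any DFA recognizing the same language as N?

States {J,U} cannot be reached from the start state, so discard them.
Start with accepting vs non-accepting: {C,G} | {A,B,P,W,Y}.
On input L, block {C,G} splits into {G} and {C}.
On input L, block {A,B,P,W,Y} splits into {A,B,P,Y} and {W}.
Split {A,B,P,Y} by δ(·,R) → {B,Y} and {P} and {A}.
No further refinement is possible. Final partition (6 blocks): {G} | {B,Y} | {C} | {W} | {P} | {A}.

6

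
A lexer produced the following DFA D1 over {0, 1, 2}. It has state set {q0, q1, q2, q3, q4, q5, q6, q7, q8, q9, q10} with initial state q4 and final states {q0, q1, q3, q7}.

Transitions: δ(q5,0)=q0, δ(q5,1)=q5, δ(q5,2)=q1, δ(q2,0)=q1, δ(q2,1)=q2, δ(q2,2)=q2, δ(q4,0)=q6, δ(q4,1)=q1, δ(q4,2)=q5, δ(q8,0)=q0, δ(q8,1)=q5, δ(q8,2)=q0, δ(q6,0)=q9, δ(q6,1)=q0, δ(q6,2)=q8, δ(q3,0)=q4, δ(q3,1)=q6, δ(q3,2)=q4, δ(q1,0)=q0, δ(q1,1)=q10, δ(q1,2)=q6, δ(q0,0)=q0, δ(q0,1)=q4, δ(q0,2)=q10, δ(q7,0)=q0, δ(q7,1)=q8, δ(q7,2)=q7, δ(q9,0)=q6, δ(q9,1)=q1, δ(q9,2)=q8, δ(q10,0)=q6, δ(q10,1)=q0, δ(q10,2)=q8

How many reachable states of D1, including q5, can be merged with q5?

Reachable states from the start: {q0,q1,q4,q5,q6,q8,q9,q10}. Unreachable: {q2,q3,q7} — drop them.
P0 = {q0,q1} | {q4,q5,q6,q8,q9,q10}.
Split {q4,q5,q6,q8,q9,q10} by δ(·,0) → {q4,q6,q9,q10} and {q5,q8}.
The partition is now stable with 3 blocks: {q0,q1} | {q4,q6,q9,q10} | {q5,q8}.
State q5 belongs to the block {q5,q8}, which has 2 states.

2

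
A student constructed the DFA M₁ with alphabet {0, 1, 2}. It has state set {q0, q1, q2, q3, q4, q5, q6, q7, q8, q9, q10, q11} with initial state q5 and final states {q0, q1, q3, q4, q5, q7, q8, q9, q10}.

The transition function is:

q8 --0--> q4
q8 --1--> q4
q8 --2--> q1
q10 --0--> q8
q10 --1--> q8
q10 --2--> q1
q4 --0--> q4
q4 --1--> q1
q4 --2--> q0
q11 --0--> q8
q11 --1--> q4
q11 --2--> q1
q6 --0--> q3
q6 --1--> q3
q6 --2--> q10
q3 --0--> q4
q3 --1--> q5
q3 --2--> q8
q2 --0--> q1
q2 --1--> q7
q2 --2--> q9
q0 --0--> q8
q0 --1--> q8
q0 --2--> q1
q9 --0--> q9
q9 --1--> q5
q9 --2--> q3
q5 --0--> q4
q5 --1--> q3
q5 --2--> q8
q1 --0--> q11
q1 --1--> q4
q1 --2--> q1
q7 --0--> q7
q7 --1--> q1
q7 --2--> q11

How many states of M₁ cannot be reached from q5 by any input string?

5

BFS from q5 reaches {q0, q1, q3, q4, q5, q8, q11}; the 5 state(s) q2, q6, q7, q9, q10 are never visited.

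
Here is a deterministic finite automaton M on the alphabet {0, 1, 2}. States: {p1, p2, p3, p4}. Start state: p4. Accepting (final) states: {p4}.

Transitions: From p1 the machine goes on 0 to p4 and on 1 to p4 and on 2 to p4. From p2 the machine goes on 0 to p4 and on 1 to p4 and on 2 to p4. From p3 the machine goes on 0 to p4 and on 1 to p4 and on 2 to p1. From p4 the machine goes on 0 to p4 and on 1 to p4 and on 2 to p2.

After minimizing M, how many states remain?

2

States {p1,p3} cannot be reached from the start state, so discard them.
Initial partition by acceptance: {p4} | {p2}.
Stable partition: {p4} | {p2} — 2 equivalence classes.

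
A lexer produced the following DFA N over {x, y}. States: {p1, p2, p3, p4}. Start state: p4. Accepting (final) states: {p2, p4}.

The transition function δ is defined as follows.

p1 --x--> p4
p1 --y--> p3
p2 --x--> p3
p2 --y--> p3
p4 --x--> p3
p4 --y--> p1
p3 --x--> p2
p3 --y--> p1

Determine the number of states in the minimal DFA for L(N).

P0 = {p2,p4} | {p1,p3}.
No further refinement is possible. Final partition (2 blocks): {p2,p4} | {p1,p3}.

2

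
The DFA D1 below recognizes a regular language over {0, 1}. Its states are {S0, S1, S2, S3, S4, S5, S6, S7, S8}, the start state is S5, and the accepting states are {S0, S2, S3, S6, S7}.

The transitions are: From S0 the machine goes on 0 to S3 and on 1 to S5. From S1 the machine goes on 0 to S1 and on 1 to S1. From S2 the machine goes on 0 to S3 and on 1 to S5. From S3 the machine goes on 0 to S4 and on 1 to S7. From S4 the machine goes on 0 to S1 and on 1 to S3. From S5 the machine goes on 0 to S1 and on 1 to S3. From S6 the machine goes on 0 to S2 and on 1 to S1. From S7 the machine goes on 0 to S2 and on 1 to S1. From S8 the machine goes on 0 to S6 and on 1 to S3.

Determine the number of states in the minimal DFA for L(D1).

5

Reachable states from the start: {S1,S2,S3,S4,S5,S7}. Unreachable: {S0,S6,S8} — drop them.
P0 = {S2,S3,S7} | {S1,S4,S5}.
On input 0, block {S2,S3,S7} splits into {S2,S7} and {S3}.
Split {S2,S7} by δ(·,0) → {S2} and {S7}.
Refine {S1,S4,S5} on symbol 1: members go to different blocks, giving {S4,S5} and {S1}.
Stable partition: {S2} | {S4,S5} | {S3} | {S7} | {S1} — 5 equivalence classes.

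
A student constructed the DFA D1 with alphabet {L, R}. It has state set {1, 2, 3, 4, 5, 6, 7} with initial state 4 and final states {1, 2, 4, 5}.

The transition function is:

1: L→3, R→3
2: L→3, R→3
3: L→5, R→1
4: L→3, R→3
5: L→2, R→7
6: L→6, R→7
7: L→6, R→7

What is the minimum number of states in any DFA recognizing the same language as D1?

All states are reachable from the start state.
Initial partition by acceptance: {1,2,4,5} | {3,6,7}.
On input L, block {1,2,4,5} splits into {1,2,4} and {5}.
On input L, block {3,6,7} splits into {6,7} and {3}.
Stable partition: {1,2,4} | {6,7} | {5} | {3} — 4 equivalence classes.

4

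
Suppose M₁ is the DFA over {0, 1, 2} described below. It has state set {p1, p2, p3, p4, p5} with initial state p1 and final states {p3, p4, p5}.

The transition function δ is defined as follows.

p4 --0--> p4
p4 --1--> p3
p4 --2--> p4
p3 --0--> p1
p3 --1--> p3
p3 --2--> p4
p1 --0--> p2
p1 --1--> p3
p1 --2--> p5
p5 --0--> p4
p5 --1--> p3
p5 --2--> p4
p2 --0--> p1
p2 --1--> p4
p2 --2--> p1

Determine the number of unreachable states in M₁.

A breadth-first search from the start state visits every state.

0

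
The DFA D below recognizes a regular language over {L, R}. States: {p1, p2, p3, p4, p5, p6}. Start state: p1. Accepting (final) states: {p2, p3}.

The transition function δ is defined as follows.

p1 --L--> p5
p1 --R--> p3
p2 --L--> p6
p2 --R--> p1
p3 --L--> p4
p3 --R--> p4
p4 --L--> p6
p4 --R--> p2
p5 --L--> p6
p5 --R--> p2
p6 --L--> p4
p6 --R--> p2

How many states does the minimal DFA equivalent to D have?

2

All states are reachable from the start state.
Start with accepting vs non-accepting: {p2,p3} | {p1,p4,p5,p6}.
No further refinement is possible. Final partition (2 blocks): {p2,p3} | {p1,p4,p5,p6}.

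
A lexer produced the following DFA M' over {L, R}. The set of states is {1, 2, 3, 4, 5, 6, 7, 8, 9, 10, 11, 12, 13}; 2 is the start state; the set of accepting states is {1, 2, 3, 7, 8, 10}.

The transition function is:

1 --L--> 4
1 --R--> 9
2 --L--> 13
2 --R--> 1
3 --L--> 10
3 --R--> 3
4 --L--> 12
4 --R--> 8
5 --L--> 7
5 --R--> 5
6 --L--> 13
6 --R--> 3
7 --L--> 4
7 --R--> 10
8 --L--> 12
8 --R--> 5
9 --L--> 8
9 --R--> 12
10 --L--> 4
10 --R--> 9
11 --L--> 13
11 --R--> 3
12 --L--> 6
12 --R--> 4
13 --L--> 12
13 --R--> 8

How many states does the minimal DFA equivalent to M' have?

Reachable states from the start: {1,2,3,4,5,6,7,8,9,10,12,13}. Unreachable: {11} — drop them.
Start with accepting vs non-accepting: {1,2,3,7,8,10} | {4,5,6,9,12,13}.
Split {1,2,3,7,8,10} by δ(·,L) → {1,2,7,8,10} and {3}.
Split {1,2,7,8,10} by δ(·,R) → {1,8,10} and {2,7}.
Refine {4,5,6,9,12,13} on symbol L: members go to different blocks, giving {4,6,12,13} and {5} and {9}.
Refine {1,8,10} on symbol R: members go to different blocks, giving {1,10} and {8}.
Refine {4,6,12,13} on symbol R: members go to different blocks, giving {4,13} and {6} and {12}.
The partition is now stable with 9 blocks: {1,10} | {4,13} | {3} | {2,7} | {5} | {9} | {8} | {6} | {12}.

9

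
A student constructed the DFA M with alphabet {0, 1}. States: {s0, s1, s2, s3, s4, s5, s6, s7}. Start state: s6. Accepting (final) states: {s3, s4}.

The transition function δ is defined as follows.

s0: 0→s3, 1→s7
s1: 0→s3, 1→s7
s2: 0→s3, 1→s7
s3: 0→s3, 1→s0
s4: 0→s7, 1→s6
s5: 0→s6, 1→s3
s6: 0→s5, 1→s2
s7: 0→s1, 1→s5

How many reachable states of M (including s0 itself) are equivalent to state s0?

3

States {s4} cannot be reached from the start state, so discard them.
P0 = {s3} | {s0,s1,s2,s5,s6,s7}.
Split {s0,s1,s2,s5,s6,s7} by δ(·,0) → {s0,s1,s2} and {s5,s6,s7}.
Refine {s5,s6,s7} on symbol 0: members go to different blocks, giving {s5,s6} and {s7}.
On input 1, block {s5,s6} splits into {s5} and {s6}.
The partition is now stable with 5 blocks: {s3} | {s0,s1,s2} | {s5} | {s7} | {s6}.
State s0 belongs to the block {s0,s1,s2}, which has 3 states.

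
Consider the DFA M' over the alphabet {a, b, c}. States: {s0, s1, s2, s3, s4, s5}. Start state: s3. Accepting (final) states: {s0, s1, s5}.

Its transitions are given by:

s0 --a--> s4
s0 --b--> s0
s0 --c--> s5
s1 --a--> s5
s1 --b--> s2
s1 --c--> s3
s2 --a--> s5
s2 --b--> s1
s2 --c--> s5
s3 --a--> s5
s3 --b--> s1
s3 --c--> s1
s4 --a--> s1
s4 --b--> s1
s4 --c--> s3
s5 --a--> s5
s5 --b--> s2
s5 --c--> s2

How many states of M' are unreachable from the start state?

BFS from s3 reaches {s1, s2, s3, s5}; the 2 state(s) s0, s4 are never visited.

2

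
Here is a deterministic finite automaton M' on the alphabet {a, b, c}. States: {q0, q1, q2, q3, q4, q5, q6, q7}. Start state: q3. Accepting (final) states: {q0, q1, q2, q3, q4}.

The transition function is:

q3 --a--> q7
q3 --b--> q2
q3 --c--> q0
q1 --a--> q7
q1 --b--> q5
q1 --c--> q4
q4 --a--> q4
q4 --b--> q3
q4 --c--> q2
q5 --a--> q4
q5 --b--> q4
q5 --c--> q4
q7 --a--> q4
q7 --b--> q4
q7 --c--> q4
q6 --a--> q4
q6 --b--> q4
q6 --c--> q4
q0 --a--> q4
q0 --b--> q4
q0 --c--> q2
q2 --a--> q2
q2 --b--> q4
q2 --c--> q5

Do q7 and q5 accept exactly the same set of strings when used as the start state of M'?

First remove the unreachable states {q1,q6}; 6 states remain.
P0 = {q0,q2,q3,q4} | {q5,q7}.
Refine {q0,q2,q3,q4} on symbol a: members go to different blocks, giving {q0,q2,q4} and {q3}.
Refine {q0,q2,q4} on symbol b: members go to different blocks, giving {q0,q2} and {q4}.
On input a, block {q0,q2} splits into {q0} and {q2}.
Stable partition: {q0} | {q5,q7} | {q3} | {q4} | {q2} — 5 equivalence classes.
q7 and q5 lie in the same block of the stable partition, so they are equivalent — no string distinguishes them.

Yes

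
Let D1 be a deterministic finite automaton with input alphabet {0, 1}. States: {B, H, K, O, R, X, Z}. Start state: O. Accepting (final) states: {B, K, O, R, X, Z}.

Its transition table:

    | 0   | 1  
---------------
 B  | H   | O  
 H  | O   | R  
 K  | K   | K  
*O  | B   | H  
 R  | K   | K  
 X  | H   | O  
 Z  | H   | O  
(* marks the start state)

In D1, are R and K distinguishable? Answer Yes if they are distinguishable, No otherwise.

No

States {X,Z} cannot be reached from the start state, so discard them.
Start with accepting vs non-accepting: {B,K,O,R} | {H}.
On input 0, block {B,K,O,R} splits into {K,O,R} and {B}.
Refine {K,O,R} on symbol 0: members go to different blocks, giving {K,R} and {O}.
No further refinement is possible. Final partition (4 blocks): {K,R} | {H} | {B} | {O}.
R and K lie in the same block of the stable partition, so they are equivalent — no string distinguishes them.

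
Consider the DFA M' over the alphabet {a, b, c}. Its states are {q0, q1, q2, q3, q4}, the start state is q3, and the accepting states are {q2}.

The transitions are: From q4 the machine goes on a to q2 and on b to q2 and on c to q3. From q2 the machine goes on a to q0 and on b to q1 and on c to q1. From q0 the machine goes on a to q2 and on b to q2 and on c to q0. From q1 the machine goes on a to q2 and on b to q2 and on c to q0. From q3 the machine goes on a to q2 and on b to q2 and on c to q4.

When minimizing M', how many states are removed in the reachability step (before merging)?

0

A breadth-first search from the start state visits every state.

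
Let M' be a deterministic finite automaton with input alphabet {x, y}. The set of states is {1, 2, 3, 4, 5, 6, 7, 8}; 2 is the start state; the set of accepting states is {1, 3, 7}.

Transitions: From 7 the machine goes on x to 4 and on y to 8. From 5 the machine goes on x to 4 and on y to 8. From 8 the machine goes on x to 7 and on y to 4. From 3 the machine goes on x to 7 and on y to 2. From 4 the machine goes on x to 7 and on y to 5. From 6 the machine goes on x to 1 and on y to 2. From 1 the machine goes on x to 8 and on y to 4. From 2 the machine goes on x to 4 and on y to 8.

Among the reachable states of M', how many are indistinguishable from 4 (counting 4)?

1

Reachable states from the start: {2,4,5,7,8}. Unreachable: {1,3,6} — drop them.
Start with accepting vs non-accepting: {7} | {2,4,5,8}.
Split {2,4,5,8} by δ(·,x) → {2,5} and {4,8}.
Refine {4,8} on symbol y: members go to different blocks, giving {4} and {8}.
Stable partition: {7} | {2,5} | {4} | {8} — 4 equivalence classes.
The equivalence class containing 4 is {4}, of size 1.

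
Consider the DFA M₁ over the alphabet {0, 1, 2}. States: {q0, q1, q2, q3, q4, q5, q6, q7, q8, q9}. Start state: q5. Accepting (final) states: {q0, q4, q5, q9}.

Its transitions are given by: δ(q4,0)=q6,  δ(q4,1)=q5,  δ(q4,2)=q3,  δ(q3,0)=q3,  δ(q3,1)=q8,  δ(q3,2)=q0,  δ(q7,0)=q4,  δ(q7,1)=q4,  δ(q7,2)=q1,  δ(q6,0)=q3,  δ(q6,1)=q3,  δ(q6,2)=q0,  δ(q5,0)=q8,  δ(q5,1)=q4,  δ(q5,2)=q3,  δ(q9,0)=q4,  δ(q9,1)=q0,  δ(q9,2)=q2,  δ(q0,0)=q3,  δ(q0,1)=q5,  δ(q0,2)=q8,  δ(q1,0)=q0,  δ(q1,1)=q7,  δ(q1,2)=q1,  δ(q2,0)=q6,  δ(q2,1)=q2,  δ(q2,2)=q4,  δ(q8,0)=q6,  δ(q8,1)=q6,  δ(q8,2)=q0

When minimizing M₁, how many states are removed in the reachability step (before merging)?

Starting at q5 and following transitions, the reachable set is {q0, q3, q4, q5, q6, q8}. That leaves q1, q2, q7, q9 unreachable — 4 in total.

4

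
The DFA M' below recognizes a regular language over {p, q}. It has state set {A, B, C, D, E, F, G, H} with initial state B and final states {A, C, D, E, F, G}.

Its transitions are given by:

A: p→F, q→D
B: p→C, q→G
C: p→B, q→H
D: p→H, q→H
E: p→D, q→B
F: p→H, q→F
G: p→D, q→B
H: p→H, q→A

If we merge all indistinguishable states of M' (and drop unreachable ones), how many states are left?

Reachable states from the start: {A,B,C,D,F,G,H}. Unreachable: {E} — drop them.
Initial partition by acceptance: {A,C,D,F,G} | {B,H}.
Refine {A,C,D,F,G} on symbol p: members go to different blocks, giving {C,D,F} and {A,G}.
Split {C,D,F} by δ(·,q) → {C,D} and {F}.
On input p, block {B,H} splits into {B} and {H}.
Refine {C,D} on symbol p: members go to different blocks, giving {C} and {D}.
On input p, block {A,G} splits into {A} and {G}.
Stable partition: {C} | {B} | {A} | {F} | {H} | {D} | {G} — 7 equivalence classes.

7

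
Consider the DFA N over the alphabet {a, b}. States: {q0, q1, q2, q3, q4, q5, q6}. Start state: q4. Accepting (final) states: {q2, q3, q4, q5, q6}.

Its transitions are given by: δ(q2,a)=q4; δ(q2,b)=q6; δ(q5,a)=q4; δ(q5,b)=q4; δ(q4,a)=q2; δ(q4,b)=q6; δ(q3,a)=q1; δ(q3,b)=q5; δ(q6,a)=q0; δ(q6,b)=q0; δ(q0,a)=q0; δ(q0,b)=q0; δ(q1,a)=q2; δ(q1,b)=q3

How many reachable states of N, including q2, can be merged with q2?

States {q1,q3,q5} cannot be reached from the start state, so discard them.
Start with accepting vs non-accepting: {q2,q4,q6} | {q0}.
Split {q2,q4,q6} by δ(·,a) → {q2,q4} and {q6}.
The partition is now stable with 3 blocks: {q2,q4} | {q0} | {q6}.
The equivalence class containing q2 is {q2,q4}, of size 2.

2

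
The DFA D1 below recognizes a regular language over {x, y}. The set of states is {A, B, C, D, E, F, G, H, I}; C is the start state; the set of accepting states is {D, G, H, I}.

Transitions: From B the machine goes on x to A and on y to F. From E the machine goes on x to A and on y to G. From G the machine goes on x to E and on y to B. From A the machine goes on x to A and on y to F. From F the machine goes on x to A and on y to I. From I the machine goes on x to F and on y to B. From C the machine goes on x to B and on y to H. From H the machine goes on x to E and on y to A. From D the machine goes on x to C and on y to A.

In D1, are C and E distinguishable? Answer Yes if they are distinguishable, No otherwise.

States {D} cannot be reached from the start state, so discard them.
Initial partition by acceptance: {G,H,I} | {A,B,C,E,F}.
Refine {A,B,C,E,F} on symbol y: members go to different blocks, giving {C,E,F} and {A,B}.
No further refinement is possible. Final partition (3 blocks): {G,H,I} | {C,E,F} | {A,B}.
C and E lie in the same block of the stable partition, so they are equivalent — no string distinguishes them.

No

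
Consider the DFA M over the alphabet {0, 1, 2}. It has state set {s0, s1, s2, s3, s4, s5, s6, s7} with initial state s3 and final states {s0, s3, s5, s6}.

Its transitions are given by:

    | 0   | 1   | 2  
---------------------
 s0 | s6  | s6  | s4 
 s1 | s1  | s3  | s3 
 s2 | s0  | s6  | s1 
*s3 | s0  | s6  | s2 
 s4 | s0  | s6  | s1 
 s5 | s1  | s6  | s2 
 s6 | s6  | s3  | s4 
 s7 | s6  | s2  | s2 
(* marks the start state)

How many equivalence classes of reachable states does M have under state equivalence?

States {s5,s7} cannot be reached from the start state, so discard them.
Start with accepting vs non-accepting: {s0,s3,s6} | {s1,s2,s4}.
Refine {s1,s2,s4} on symbol 0: members go to different blocks, giving {s2,s4} and {s1}.
No further refinement is possible. Final partition (3 blocks): {s0,s3,s6} | {s2,s4} | {s1}.

3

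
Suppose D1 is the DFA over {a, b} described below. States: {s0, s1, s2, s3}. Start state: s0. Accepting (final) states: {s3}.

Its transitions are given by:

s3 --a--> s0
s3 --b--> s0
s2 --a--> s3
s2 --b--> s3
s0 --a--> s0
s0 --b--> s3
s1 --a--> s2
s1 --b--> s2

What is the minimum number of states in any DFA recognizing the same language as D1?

Reachable states from the start: {s0,s3}. Unreachable: {s1,s2} — drop them.
Start with accepting vs non-accepting: {s3} | {s0}.
No further refinement is possible. Final partition (2 blocks): {s3} | {s0}.

2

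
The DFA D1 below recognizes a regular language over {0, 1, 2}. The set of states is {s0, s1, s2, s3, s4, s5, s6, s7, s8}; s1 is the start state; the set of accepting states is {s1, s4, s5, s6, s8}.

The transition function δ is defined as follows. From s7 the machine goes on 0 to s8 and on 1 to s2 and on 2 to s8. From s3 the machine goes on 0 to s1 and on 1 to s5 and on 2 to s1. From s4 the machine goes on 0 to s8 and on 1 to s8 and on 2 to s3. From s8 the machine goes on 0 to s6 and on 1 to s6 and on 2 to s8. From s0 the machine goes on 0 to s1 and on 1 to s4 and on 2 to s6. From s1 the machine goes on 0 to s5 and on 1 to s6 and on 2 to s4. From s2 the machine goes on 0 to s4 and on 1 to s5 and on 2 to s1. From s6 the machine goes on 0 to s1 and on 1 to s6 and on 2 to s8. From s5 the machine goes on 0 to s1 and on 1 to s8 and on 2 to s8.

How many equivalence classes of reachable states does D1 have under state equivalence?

First remove the unreachable states {s0,s2,s7}; 6 states remain.
Initial partition by acceptance: {s1,s4,s5,s6,s8} | {s3}.
Refine {s1,s4,s5,s6,s8} on symbol 2: members go to different blocks, giving {s1,s5,s6,s8} and {s4}.
Refine {s1,s5,s6,s8} on symbol 2: members go to different blocks, giving {s5,s6,s8} and {s1}.
Split {s5,s6,s8} by δ(·,0) → {s5,s6} and {s8}.
Refine {s5,s6} on symbol 1: members go to different blocks, giving {s5} and {s6}.
No further refinement is possible. Final partition (6 blocks): {s5} | {s3} | {s4} | {s1} | {s8} | {s6}.

6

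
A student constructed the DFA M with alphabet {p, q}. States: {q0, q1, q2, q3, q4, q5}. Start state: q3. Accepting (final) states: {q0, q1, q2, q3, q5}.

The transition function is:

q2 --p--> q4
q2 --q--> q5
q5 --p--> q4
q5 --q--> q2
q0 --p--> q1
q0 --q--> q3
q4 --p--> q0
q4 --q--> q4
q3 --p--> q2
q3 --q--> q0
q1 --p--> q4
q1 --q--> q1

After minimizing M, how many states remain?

3

Every state is reachable, so we keep all 6.
P0 = {q0,q1,q2,q3,q5} | {q4}.
Refine {q0,q1,q2,q3,q5} on symbol p: members go to different blocks, giving {q1,q2,q5} and {q0,q3}.
No further refinement is possible. Final partition (3 blocks): {q1,q2,q5} | {q4} | {q0,q3}.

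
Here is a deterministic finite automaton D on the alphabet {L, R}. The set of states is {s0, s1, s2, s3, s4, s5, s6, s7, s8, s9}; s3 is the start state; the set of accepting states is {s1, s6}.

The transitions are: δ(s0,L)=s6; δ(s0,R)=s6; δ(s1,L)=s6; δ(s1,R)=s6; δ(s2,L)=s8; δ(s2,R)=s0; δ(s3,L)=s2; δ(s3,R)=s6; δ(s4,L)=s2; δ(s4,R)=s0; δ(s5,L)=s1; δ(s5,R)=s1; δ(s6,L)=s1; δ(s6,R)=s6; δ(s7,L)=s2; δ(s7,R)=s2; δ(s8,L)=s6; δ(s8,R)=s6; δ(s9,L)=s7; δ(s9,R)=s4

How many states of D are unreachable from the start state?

BFS from s3 reaches {s0, s1, s2, s3, s6, s8}; the 4 state(s) s4, s5, s7, s9 are never visited.

4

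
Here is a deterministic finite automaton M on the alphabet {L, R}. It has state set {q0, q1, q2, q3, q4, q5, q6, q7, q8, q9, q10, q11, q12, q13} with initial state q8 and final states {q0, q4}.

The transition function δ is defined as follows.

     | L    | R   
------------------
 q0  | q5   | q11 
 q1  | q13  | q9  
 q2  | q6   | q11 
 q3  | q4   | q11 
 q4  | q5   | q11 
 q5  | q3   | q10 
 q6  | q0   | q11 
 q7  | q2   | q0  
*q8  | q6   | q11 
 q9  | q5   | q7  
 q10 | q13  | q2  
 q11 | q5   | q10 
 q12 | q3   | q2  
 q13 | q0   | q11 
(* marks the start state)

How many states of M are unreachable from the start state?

4

No path from q8 leads to q1, q7, q9, q12; the other 10 states are all reachable.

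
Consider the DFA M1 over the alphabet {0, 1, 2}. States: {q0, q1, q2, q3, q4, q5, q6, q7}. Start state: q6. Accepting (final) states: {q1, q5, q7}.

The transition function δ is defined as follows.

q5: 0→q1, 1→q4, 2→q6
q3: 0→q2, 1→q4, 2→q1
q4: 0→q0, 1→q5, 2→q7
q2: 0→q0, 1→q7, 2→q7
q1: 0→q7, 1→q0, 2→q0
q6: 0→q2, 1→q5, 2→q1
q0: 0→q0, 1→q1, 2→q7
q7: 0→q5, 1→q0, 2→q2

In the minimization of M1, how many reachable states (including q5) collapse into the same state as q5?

Reachable states from the start: {q0,q1,q2,q4,q5,q6,q7}. Unreachable: {q3} — drop them.
Start with accepting vs non-accepting: {q1,q5,q7} | {q0,q2,q4,q6}.
No further refinement is possible. Final partition (2 blocks): {q1,q5,q7} | {q0,q2,q4,q6}.
State q5 belongs to the block {q1,q5,q7}, which has 3 states.

3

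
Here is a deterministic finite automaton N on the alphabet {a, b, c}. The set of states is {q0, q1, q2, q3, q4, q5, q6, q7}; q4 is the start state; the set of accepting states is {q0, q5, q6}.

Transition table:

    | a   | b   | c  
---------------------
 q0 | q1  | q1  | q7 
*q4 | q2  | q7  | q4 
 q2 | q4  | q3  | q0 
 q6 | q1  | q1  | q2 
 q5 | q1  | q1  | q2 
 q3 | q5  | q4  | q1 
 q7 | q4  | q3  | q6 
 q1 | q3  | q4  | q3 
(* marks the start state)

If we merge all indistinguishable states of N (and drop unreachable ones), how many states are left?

5

Start with accepting vs non-accepting: {q0,q5,q6} | {q1,q2,q3,q4,q7}.
Refine {q1,q2,q3,q4,q7} on symbol a: members go to different blocks, giving {q1,q2,q4,q7} and {q3}.
On input a, block {q1,q2,q4,q7} splits into {q2,q4,q7} and {q1}.
On input b, block {q2,q4,q7} splits into {q2,q7} and {q4}.
Stable partition: {q0,q5,q6} | {q2,q7} | {q3} | {q1} | {q4} — 5 equivalence classes.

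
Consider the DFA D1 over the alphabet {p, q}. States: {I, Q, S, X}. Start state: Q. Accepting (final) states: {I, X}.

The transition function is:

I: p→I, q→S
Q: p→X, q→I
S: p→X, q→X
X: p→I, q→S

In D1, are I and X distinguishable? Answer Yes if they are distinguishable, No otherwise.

No

All states are reachable from the start state.
Start with accepting vs non-accepting: {I,X} | {Q,S}.
Stable partition: {I,X} | {Q,S} — 2 equivalence classes.
I and X lie in the same block of the stable partition, so they are equivalent — no string distinguishes them.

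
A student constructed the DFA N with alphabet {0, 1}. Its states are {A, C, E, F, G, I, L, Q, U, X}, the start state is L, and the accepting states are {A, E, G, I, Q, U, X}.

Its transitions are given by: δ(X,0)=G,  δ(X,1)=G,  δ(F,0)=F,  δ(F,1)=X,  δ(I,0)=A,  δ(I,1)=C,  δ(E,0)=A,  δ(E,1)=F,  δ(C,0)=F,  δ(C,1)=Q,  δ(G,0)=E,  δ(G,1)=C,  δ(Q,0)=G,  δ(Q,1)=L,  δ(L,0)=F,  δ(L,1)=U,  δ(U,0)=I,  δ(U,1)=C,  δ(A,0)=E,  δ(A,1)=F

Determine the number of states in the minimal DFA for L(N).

6

Every state is reachable, so we keep all 10.
P0 = {A,E,G,I,Q,U,X} | {C,F,L}.
Split {A,E,G,I,Q,U,X} by δ(·,1) → {A,E,G,I,Q,U} and {X}.
Refine {C,F,L} on symbol 1: members go to different blocks, giving {C,L} and {F}.
Refine {A,E,G,I,Q,U} on symbol 1: members go to different blocks, giving {G,I,Q,U} and {A,E}.
Split {G,I,Q,U} by δ(·,0) → {G,I} and {Q,U}.
Stable partition: {G,I} | {C,L} | {X} | {F} | {A,E} | {Q,U} — 6 equivalence classes.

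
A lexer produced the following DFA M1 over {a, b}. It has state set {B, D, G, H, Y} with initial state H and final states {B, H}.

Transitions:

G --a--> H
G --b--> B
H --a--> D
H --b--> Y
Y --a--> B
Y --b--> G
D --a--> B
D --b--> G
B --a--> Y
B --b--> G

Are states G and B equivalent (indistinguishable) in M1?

No

Start with accepting vs non-accepting: {B,H} | {D,G,Y}.
Refine {D,G,Y} on symbol b: members go to different blocks, giving {D,Y} and {G}.
Split {B,H} by δ(·,b) → {B} and {H}.
No further refinement is possible. Final partition (4 blocks): {B} | {D,Y} | {G} | {H}.
G and B end up in different blocks, so they are distinguishable. For instance, the string 'ε' is accepted from only B.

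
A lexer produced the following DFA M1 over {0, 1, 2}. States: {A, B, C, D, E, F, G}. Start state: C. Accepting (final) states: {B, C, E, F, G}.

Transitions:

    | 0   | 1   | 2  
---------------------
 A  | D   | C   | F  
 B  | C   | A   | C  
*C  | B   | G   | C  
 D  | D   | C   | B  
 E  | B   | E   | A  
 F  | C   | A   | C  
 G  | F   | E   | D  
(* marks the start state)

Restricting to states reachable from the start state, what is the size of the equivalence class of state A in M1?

Every state is reachable, so we keep all 7.
Start with accepting vs non-accepting: {B,C,E,F,G} | {A,D}.
Split {B,C,E,F,G} by δ(·,1) → {C,E,G} and {B,F}.
Refine {C,E,G} on symbol 2: members go to different blocks, giving {E,G} and {C}.
No further refinement is possible. Final partition (4 blocks): {E,G} | {A,D} | {B,F} | {C}.
State A belongs to the block {A,D}, which has 2 states.

2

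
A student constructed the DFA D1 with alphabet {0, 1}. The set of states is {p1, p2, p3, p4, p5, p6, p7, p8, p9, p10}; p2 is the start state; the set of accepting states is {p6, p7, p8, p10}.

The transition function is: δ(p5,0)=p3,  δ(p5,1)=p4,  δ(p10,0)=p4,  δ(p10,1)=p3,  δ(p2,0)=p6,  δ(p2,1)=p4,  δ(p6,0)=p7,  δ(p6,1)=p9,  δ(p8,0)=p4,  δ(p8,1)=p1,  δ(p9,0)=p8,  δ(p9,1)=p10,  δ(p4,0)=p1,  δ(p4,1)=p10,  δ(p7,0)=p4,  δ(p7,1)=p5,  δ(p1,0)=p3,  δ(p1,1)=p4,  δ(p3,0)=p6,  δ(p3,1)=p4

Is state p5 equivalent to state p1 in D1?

P0 = {p6,p7,p8,p10} | {p1,p2,p3,p4,p5,p9}.
Split {p6,p7,p8,p10} by δ(·,0) → {p7,p8,p10} and {p6}.
Split {p1,p2,p3,p4,p5,p9} by δ(·,0) → {p1,p4,p5} and {p2,p3} and {p9}.
Refine {p7,p8,p10} on symbol 1: members go to different blocks, giving {p7,p8} and {p10}.
On input 0, block {p1,p4,p5} splits into {p1,p5} and {p4}.
Stable partition: {p7,p8} | {p1,p5} | {p6} | {p2,p3} | {p9} | {p10} | {p4} — 7 equivalence classes.
p5 and p1 lie in the same block of the stable partition, so they are equivalent — no string distinguishes them.

Yes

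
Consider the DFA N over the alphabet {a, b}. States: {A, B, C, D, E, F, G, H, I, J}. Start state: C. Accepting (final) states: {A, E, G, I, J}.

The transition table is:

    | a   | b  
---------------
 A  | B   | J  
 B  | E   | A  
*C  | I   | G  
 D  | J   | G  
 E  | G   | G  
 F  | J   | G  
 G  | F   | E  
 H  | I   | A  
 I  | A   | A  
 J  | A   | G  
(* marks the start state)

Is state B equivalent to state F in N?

Yes

States {D,H} cannot be reached from the start state, so discard them.
Initial partition by acceptance: {A,E,G,I,J} | {B,C,F}.
Refine {A,E,G,I,J} on symbol a: members go to different blocks, giving {E,I,J} and {A,G}.
No further refinement is possible. Final partition (3 blocks): {E,I,J} | {B,C,F} | {A,G}.
B and F lie in the same block of the stable partition, so they are equivalent — no string distinguishes them.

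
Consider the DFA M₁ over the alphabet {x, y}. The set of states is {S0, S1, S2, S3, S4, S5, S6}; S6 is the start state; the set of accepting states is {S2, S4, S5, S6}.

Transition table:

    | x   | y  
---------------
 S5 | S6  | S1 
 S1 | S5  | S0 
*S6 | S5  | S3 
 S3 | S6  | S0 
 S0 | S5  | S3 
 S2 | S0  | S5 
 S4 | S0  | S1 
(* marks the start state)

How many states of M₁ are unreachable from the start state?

No path from S6 leads to S2, S4; the other 5 states are all reachable.

2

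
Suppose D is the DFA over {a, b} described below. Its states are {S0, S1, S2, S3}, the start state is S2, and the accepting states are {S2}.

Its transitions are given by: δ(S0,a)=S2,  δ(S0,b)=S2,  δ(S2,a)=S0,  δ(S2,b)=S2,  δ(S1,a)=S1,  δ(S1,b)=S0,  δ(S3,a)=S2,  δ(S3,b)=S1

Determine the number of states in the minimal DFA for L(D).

States {S1,S3} cannot be reached from the start state, so discard them.
Start with accepting vs non-accepting: {S2} | {S0}.
No further refinement is possible. Final partition (2 blocks): {S2} | {S0}.

2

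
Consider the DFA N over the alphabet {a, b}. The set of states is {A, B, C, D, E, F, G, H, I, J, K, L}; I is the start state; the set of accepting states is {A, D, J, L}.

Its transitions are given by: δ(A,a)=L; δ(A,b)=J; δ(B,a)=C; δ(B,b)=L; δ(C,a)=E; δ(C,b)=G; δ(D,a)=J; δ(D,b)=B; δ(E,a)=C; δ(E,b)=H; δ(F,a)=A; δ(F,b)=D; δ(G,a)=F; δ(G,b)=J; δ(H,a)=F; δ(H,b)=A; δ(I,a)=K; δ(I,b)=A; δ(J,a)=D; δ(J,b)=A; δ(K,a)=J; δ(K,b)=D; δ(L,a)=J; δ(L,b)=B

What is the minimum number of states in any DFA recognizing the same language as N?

All states are reachable from the start state.
P0 = {A,D,J,L} | {B,C,E,F,G,H,I,K}.
Split {A,D,J,L} by δ(·,b) → {A,J} and {D,L}.
On input a, block {B,C,E,F,G,H,I,K} splits into {B,C,E,G,H,I} and {F,K}.
On input a, block {B,C,E,G,H,I} splits into {B,C,E} and {G,H,I}.
Refine {B,C,E} on symbol b: members go to different blocks, giving {C,E} and {B}.
No further refinement is possible. Final partition (6 blocks): {A,J} | {C,E} | {D,L} | {F,K} | {G,H,I} | {B}.

6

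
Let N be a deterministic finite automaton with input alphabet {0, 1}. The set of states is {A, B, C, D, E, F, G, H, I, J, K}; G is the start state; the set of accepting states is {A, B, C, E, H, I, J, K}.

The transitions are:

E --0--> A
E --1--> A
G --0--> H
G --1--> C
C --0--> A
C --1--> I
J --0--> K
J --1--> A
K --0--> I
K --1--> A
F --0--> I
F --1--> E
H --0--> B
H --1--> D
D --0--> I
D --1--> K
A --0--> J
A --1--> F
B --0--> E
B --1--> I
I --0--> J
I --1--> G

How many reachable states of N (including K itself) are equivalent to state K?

All states are reachable from the start state.
Initial partition by acceptance: {A,B,C,E,H,I,J,K} | {D,F,G}.
Refine {A,B,C,E,H,I,J,K} on symbol 1: members go to different blocks, giving {B,C,E,J,K} and {A,H,I}.
Split {B,C,E,J,K} by δ(·,0) → {C,E,K} and {B,J}.
The partition is now stable with 4 blocks: {C,E,K} | {D,F,G} | {A,H,I} | {B,J}.
The equivalence class containing K is {C,E,K}, of size 3.

3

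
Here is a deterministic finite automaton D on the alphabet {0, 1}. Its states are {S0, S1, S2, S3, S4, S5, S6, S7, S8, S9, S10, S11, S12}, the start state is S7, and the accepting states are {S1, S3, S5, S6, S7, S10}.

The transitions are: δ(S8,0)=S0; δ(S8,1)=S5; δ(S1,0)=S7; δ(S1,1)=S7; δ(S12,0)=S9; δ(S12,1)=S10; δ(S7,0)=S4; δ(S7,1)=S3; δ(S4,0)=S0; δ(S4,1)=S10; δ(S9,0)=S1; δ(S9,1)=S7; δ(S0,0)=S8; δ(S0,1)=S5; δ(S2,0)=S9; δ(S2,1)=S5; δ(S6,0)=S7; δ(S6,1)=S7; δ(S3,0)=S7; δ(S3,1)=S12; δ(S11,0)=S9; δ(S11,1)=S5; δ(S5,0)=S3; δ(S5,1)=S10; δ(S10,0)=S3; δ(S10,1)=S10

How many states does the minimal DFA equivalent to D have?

States {S2,S6,S11} cannot be reached from the start state, so discard them.
Initial partition by acceptance: {S1,S3,S5,S7,S10} | {S0,S4,S8,S9,S12}.
Refine {S1,S3,S5,S7,S10} on symbol 0: members go to different blocks, giving {S1,S3,S5,S10} and {S7}.
Refine {S1,S3,S5,S10} on symbol 0: members go to different blocks, giving {S1,S3} and {S5,S10}.
Split {S1,S3} by δ(·,1) → {S1} and {S3}.
Split {S0,S4,S8,S9,S12} by δ(·,0) → {S0,S4,S8,S12} and {S9}.
On input 0, block {S0,S4,S8,S12} splits into {S0,S4,S8} and {S12}.
Stable partition: {S1} | {S0,S4,S8} | {S7} | {S5,S10} | {S3} | {S9} | {S12} — 7 equivalence classes.

7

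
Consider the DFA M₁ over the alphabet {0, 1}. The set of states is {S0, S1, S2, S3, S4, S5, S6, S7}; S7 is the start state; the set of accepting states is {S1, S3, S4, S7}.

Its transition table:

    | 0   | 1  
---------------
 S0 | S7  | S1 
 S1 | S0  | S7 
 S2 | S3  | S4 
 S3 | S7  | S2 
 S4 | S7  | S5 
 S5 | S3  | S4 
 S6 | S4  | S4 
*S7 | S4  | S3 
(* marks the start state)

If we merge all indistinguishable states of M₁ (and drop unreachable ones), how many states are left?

3

First remove the unreachable states {S0,S1,S6}; 5 states remain.
Start with accepting vs non-accepting: {S3,S4,S7} | {S2,S5}.
Refine {S3,S4,S7} on symbol 1: members go to different blocks, giving {S3,S4} and {S7}.
The partition is now stable with 3 blocks: {S3,S4} | {S2,S5} | {S7}.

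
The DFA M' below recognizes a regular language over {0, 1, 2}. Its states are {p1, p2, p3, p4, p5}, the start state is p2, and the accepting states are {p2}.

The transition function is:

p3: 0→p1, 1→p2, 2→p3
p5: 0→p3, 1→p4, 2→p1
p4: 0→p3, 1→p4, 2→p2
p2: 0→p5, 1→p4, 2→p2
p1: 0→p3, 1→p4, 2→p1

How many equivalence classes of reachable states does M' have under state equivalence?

Every state is reachable, so we keep all 5.
Start with accepting vs non-accepting: {p2} | {p1,p3,p4,p5}.
Split {p1,p3,p4,p5} by δ(·,1) → {p1,p4,p5} and {p3}.
Refine {p1,p4,p5} on symbol 2: members go to different blocks, giving {p1,p5} and {p4}.
No further refinement is possible. Final partition (4 blocks): {p2} | {p1,p5} | {p3} | {p4}.

4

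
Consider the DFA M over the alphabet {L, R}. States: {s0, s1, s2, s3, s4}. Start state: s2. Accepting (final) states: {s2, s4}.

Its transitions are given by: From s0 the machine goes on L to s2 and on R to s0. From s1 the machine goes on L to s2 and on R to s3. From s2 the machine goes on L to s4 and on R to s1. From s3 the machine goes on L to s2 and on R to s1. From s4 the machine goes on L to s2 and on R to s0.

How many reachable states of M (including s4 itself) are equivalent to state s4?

Start with accepting vs non-accepting: {s2,s4} | {s0,s1,s3}.
No further refinement is possible. Final partition (2 blocks): {s2,s4} | {s0,s1,s3}.
State s4 belongs to the block {s2,s4}, which has 2 states.

2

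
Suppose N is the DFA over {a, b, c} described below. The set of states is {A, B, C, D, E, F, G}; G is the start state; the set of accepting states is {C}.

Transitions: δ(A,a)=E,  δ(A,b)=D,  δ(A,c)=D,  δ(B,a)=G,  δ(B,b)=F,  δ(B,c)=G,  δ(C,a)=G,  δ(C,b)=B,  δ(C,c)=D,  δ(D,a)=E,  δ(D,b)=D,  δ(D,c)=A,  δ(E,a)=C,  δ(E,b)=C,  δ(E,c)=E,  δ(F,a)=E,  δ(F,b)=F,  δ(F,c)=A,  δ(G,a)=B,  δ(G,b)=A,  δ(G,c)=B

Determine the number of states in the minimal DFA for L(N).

Every state is reachable, so we keep all 7.
Start with accepting vs non-accepting: {C} | {A,B,D,E,F,G}.
Refine {A,B,D,E,F,G} on symbol a: members go to different blocks, giving {A,B,D,F,G} and {E}.
On input a, block {A,B,D,F,G} splits into {A,D,F} and {B,G}.
The partition is now stable with 4 blocks: {C} | {A,D,F} | {E} | {B,G}.

4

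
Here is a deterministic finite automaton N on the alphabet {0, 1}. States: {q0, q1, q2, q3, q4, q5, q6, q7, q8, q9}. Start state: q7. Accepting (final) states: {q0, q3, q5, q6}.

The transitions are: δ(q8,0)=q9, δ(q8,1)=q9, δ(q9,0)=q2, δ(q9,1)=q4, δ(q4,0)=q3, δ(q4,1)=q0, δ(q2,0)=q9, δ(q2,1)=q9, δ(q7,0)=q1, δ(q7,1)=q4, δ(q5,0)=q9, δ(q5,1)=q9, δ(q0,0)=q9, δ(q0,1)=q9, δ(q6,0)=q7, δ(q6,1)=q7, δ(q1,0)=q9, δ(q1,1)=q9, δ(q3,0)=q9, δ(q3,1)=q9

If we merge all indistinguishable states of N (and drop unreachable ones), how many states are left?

States {q5,q6,q8} cannot be reached from the start state, so discard them.
Initial partition by acceptance: {q0,q3} | {q1,q2,q4,q7,q9}.
Split {q1,q2,q4,q7,q9} by δ(·,0) → {q1,q2,q7,q9} and {q4}.
Split {q1,q2,q7,q9} by δ(·,1) → {q1,q2} and {q7,q9}.
Stable partition: {q0,q3} | {q1,q2} | {q4} | {q7,q9} — 4 equivalence classes.

4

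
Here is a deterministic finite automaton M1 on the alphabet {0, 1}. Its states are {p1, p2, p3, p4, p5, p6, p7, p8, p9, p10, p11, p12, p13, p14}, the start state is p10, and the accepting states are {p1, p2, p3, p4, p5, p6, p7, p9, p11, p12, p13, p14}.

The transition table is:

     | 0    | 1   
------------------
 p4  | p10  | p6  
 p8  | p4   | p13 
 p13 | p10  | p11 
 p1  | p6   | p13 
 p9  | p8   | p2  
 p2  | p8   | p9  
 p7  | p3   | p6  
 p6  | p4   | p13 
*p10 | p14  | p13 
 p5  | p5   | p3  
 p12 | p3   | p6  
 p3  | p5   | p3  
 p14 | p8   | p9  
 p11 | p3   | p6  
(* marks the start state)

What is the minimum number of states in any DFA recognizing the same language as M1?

States {p1,p7,p12} cannot be reached from the start state, so discard them.
Start with accepting vs non-accepting: {p2,p3,p4,p5,p6,p9,p11,p13,p14} | {p8,p10}.
On input 0, block {p2,p3,p4,p5,p6,p9,p11,p13,p14} splits into {p2,p4,p9,p13,p14} and {p3,p5,p6,p11}.
Split {p2,p4,p9,p13,p14} by δ(·,1) → {p2,p9,p14} and {p4,p13}.
On input 0, block {p8,p10} splits into {p8} and {p10}.
Refine {p3,p5,p6,p11} on symbol 0: members go to different blocks, giving {p3,p5,p11} and {p6}.
On input 1, block {p3,p5,p11} splits into {p3,p5} and {p11}.
Split {p4,p13} by δ(·,1) → {p4} and {p13}.
The partition is now stable with 8 blocks: {p2,p9,p14} | {p8} | {p3,p5} | {p4} | {p10} | {p6} | {p11} | {p13}.

8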